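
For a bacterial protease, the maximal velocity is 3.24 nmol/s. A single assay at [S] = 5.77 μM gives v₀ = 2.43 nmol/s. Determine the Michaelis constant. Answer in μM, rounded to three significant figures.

1.92 μM

From v = Vmax[S]/(Km+[S]), Km = [S](Vmax − v)/v.
Km = 5.77 × (3.24 − 2.43) / 2.43 = 4.674/2.43 = 1.92 μM.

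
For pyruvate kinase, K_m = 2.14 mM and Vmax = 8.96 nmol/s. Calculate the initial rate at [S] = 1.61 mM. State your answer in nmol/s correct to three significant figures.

v = Vmax·[S]/(Km + [S]) = 8.96 × 1.61 / (2.14 + 1.61)
  = 14.43 / 3.750 = 3.85 nmol/s.

3.85 nmol/s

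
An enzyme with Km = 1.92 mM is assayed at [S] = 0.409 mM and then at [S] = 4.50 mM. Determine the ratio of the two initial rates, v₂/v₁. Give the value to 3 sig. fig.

Since Vmax cancels, v₂/v₁ = [S]₂(Km+[S]₁) / [S]₁(Km+[S]₂).
= 4.50×(1.92+0.409) / (0.409×(1.92+4.50)) = 10.48/2.626 = 3.99.

3.99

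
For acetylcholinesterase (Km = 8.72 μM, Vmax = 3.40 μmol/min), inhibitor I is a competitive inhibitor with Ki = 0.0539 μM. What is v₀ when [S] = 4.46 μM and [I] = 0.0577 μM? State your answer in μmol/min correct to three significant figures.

With α = 1 + [I]/Ki = 1 + 0.0577/0.0539 = 2.071, the competitive rate law is v = Vmax[S] / (αKm + [S]).
v = 3.40×4.46 / (2.071×8.72 + 4.46) = 15.16/22.51 = 0.674 μmol/min.

0.674 μmol/min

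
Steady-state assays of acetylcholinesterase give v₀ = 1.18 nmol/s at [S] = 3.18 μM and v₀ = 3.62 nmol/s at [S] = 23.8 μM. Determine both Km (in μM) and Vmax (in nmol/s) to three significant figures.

Km = 11.1 μM; Vmax = 5.31 nmol/s

From v = Vmax[S]/(Km+[S]), each point gives Vmax = v(Km+[S])/[S].
Equating: 1.18(Km+3.18)/3.18 = 3.62(Km+23.8)/23.8.
0.3711·Km + 1.18 = 0.1521·Km + 3.62, so (0.3711 − 0.1521)·Km = 3.62 − 1.18.
Km = 2.440/0.2190 = 11.1 μM; then Vmax = 1.18(11.1+3.18)/3.18 = 5.31 nmol/s.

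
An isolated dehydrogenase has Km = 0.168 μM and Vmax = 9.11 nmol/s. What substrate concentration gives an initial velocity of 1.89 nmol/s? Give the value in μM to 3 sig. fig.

0.0440 μM

Rearranging v = Vmax[S]/(Km+[S]) gives [S] = Km·v/(Vmax − v).
[S] = 0.168 × 1.89 / (9.11 − 1.89) = 0.3175/7.220 = 0.0440 μM.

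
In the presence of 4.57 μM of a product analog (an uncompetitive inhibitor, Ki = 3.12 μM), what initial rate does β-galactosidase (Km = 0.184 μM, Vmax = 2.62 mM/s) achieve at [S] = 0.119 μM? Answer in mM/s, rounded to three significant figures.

0.653 mM/s

α = 1 + [I]/Ki = 1 + 4.57/3.12 = 2.465.
For an uncompetitive inhibitor, both parameters are divided by α, giving Vmax/α and Km/α: Km,app = 0.0747 μM, Vmax,app = 1.06 mM/s.
v = Vmax,app·[S]/(Km,app + [S]) = 1.06 × 0.119/(0.0747 + 0.119) = 0.653 mM/s.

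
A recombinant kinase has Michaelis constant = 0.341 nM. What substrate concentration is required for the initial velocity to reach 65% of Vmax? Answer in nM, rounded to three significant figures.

0.633 nM

v/Vmax = [S]/(Km+[S]) = 0.65, so [S] = Km·0.65/(1 − 0.65) = 0.341 × 1.857.
[S] = 0.633 nM.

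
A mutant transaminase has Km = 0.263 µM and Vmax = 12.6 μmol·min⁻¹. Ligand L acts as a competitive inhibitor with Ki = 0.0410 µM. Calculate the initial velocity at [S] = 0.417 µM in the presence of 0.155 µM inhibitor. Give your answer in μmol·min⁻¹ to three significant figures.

3.14 μmol·min⁻¹

α = 1 + [I]/Ki = 1 + 0.155/0.0410 = 4.780.
For a competitive inhibitor, Vmax is unchanged and the apparent Km becomes α·Km: Km,app = 1.26 µM, Vmax,app = 12.6 μmol·min⁻¹.
v = Vmax,app·[S]/(Km,app + [S]) = 12.6 × 0.417/(1.26 + 0.417) = 3.14 μmol·min⁻¹.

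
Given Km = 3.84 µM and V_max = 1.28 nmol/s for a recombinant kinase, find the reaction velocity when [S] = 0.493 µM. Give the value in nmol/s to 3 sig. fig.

[S]/(Km+[S]) = 0.493/4.333 = 0.1138, the fractional saturation.
v = 0.1138 × Vmax = 0.1138 × 1.28 = 0.146 nmol/s.

0.146 nmol/s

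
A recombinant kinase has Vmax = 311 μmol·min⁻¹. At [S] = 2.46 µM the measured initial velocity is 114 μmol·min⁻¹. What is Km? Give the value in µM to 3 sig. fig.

4.25 µM

v/Vmax = 114/311 = 0.3666 = [S]/(Km+[S]).
So Km + [S] = [S]/0.3666 = 6.711 µM, giving Km = 6.711 − 2.46 = 4.25 µM.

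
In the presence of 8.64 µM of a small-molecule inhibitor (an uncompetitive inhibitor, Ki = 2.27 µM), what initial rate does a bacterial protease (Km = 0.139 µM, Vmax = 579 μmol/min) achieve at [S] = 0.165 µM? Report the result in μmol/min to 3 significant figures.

103 μmol/min

α = 1 + [I]/Ki = 1 + 8.64/2.27 = 4.806.
For an uncompetitive inhibitor, both parameters are divided by α, giving Vmax/α and Km/α: Km,app = 0.0289 µM, Vmax,app = 120 μmol/min.
v = Vmax,app·[S]/(Km,app + [S]) = 120 × 0.165/(0.0289 + 0.165) = 103 μmol/min.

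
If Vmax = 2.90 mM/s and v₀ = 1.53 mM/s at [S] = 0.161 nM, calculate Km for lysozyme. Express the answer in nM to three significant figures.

0.144 nM

v/Vmax = 1.53/2.90 = 0.5276 = [S]/(Km+[S]).
So Km + [S] = [S]/0.5276 = 0.3052 nM, giving Km = 0.3052 − 0.161 = 0.144 nM.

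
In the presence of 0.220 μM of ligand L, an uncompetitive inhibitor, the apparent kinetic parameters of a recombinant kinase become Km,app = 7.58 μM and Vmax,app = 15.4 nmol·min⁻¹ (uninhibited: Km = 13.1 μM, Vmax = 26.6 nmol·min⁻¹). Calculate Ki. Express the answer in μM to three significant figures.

Uncompetitive: Vmax,app = Vmax/α (and Km,app = Km/α) with α = 1 + [I]/Ki.
α = Vmax/Vmax,app = 26.6/15.4 = 1.727.
Ki = [I]/(α − 1) = 0.220/0.7273 = 0.302 μM.

0.302 μM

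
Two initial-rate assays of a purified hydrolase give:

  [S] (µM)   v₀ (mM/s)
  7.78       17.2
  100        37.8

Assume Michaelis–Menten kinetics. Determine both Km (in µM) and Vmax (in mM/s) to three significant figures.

From v = Vmax[S]/(Km+[S]), each point gives Vmax = v(Km+[S])/[S].
Equating: 17.2(Km+7.78)/7.78 = 37.8(Km+100)/100.
2.211·Km + 17.2 = 0.3780·Km + 37.8, so (2.211 − 0.3780)·Km = 37.8 − 17.2.
Km = 20.60/1.833 = 11.2 µM; then Vmax = 17.2(11.2+7.78)/7.78 = 42.0 mM/s.

Km = 11.2 µM; Vmax = 42.0 mM/s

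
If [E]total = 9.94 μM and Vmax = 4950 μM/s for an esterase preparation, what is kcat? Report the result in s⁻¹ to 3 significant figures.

498 s⁻¹

kcat = Vmax/[E]total = 4950 μM/s / 9.94 μM = 498 s⁻¹.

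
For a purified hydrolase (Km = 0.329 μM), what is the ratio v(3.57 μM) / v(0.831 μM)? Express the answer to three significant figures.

1.28

The fractional saturations are [S]/(Km+[S]) = 0.831/1.160 = 0.7164 and 3.57/3.899 = 0.9156.
v₂/v₁ is just their ratio: 0.9156/0.7164 = 1.28.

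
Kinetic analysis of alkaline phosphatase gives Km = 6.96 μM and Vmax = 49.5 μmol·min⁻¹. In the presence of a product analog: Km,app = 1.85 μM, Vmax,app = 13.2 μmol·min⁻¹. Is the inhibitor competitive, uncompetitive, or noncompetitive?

uncompetitive

Both Km and Vmax decrease by the same factor (~3.76-fold) — characteristic of uncompetitive inhibition.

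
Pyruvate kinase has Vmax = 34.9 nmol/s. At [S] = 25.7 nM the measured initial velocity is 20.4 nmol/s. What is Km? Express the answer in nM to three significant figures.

18.3 nM

From v = Vmax[S]/(Km+[S]), Km = [S](Vmax − v)/v.
Km = 25.7 × (34.9 − 20.4) / 20.4 = 372.6/20.4 = 18.3 nM.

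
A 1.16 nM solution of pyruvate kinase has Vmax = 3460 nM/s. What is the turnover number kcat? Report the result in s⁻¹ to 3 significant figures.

2980 s⁻¹

kcat = Vmax/[E]total = 3460 nM/s / 1.16 nM = 2980 s⁻¹.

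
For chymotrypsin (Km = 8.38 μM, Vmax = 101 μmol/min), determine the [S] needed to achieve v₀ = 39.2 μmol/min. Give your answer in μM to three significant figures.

The required fractional saturation is v/Vmax = 39.2/101 = 0.3881.
Then [S]/(Km+[S]) = 0.3881 ⇒ [S] = 8.38 × 0.3881/(1 − 0.3881) = 5.32 μM.

5.32 μM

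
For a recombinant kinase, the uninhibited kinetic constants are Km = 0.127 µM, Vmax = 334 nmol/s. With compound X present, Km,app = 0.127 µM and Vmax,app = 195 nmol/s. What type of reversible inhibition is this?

noncompetitive

Vmax decreases (334 → 195 nmol/s) while Km is unchanged — pure noncompetitive inhibition.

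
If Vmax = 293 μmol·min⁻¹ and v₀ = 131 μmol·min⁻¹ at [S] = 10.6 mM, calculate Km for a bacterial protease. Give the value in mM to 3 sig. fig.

13.1 mM

v/Vmax = 131/293 = 0.4471 = [S]/(Km+[S]).
So Km + [S] = [S]/0.4471 = 23.71 mM, giving Km = 23.71 − 10.6 = 13.1 mM.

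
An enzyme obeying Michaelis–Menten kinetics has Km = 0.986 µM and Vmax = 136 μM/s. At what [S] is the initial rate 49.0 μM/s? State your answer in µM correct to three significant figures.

The required fractional saturation is v/Vmax = 49.0/136 = 0.3603.
Then [S]/(Km+[S]) = 0.3603 ⇒ [S] = 0.986 × 0.3603/(1 − 0.3603) = 0.555 µM.

0.555 µM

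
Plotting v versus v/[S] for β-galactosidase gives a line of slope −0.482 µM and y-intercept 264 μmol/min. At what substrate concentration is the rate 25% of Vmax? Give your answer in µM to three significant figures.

0.161 µM

The Eadie–Hofstee slope gives Km = 0.482 µM (slope = −Km).
v/Vmax = [S]/(Km+[S]) = 0.25 ⇒ [S] = Km·0.25/(1−0.25) = 0.482 × 0.3333 = 0.161 µM.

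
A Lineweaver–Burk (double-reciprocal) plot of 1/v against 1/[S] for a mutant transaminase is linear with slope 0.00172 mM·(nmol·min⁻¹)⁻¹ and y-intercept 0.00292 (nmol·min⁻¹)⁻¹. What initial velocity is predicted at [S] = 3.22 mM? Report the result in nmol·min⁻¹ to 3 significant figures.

290 nmol·min⁻¹

The y-intercept is 1/Vmax, so Vmax = 1/0.00292 = 342 nmol·min⁻¹.
The slope is Km/Vmax, so Km = 0.00172 × 342 = 0.589 mM.
Then v = 342 × 3.22/(0.589 + 3.22) = 290 nmol·min⁻¹.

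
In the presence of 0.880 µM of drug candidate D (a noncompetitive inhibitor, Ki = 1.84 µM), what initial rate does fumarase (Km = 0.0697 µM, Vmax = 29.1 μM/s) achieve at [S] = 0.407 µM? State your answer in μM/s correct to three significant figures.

With α = 1 + [I]/Ki = 1 + 0.880/1.84 = 1.478, the noncompetitive rate law is v = (Vmax/α)·[S] / (Km + [S]).
v = (29.1/1.478)×0.407 / (0.0697 + 0.407) = 8.012/0.4767 = 16.8 μM/s.

16.8 μM/s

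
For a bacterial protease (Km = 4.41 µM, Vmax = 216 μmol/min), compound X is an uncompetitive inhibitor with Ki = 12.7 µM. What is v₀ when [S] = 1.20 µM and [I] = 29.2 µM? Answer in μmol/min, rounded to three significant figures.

31.0 μmol/min

α = 1 + [I]/Ki = 1 + 29.2/12.7 = 3.299.
For an uncompetitive inhibitor, both parameters are divided by α, giving Vmax/α and Km/α: Km,app = 1.34 µM, Vmax,app = 65.5 μmol/min.
v = Vmax,app·[S]/(Km,app + [S]) = 65.5 × 1.20/(1.34 + 1.20) = 31.0 μmol/min.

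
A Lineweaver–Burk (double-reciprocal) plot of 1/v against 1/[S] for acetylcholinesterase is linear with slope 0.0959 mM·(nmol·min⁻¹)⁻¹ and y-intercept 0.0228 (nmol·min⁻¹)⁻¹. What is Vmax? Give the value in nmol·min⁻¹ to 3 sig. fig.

43.9 nmol·min⁻¹

The y-intercept of a Lineweaver–Burk plot equals 1/Vmax, so Vmax = 1/0.0228 = 43.9 nmol·min⁻¹.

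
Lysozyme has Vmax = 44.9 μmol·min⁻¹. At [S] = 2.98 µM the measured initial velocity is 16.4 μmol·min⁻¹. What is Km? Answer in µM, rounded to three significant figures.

v/Vmax = 16.4/44.9 = 0.3653 = [S]/(Km+[S]).
So Km + [S] = [S]/0.3653 = 8.159 µM, giving Km = 8.159 − 2.98 = 5.18 µM.

5.18 µM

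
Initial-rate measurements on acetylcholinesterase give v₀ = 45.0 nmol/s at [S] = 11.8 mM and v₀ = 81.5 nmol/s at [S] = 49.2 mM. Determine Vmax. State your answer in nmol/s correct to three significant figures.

110 nmol/s

In reciprocal form, 1/v = (Km/Vmax)·(1/[S]) + 1/Vmax. The two points give (1/[S], 1/v) = (0.08475, 0.02222) and (0.02033, 0.01227).
Slope = (0.02222 − 0.01227)/(0.08475 − 0.02033) = 0.1545; intercept = 0.02222 − 0.1545×0.08475 = 0.009130.
Vmax = 1/intercept = 110 nmol/s; Km = slope × Vmax = 0.1545 × 110 = 16.9 mM.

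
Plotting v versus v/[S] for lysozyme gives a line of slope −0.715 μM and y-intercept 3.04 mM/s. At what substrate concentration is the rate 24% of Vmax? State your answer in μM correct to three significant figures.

0.226 μM

The Eadie–Hofstee slope gives Km = 0.715 μM (slope = −Km).
v/Vmax = [S]/(Km+[S]) = 0.24 ⇒ [S] = Km·0.24/(1−0.24) = 0.715 × 0.3158 = 0.226 μM.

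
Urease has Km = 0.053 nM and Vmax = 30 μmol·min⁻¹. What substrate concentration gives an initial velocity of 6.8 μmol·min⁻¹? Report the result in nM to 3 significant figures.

The required fractional saturation is v/Vmax = 6.8/30 = 0.2267.
Then [S]/(Km+[S]) = 0.2267 ⇒ [S] = 0.053 × 0.2267/(1 − 0.2267) = 0.0155 nM.

0.0155 nM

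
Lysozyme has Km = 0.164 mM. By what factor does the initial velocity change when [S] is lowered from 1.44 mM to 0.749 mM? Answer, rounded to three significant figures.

0.914

The fractional saturations are [S]/(Km+[S]) = 1.44/1.604 = 0.8978 and 0.749/0.9130 = 0.8204.
v₂/v₁ is just their ratio: 0.8204/0.8978 = 0.914.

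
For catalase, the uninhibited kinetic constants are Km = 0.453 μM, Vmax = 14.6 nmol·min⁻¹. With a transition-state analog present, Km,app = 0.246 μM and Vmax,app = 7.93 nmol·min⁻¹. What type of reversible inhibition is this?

uncompetitive

Both Km and Vmax decrease by the same factor (~1.84-fold) — characteristic of uncompetitive inhibition.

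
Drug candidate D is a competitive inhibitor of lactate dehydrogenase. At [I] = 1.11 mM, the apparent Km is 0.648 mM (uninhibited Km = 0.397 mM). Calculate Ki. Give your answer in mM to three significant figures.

1.76 mM

Competitive: Km,app = α·Km with α = 1 + [I]/Ki.
α = Km,app/Km = 0.648/0.397 = 1.632.
Since α = 1 + [I]/Ki, [I]/Ki = 1.632 − 1 = 0.6322 and Ki = 1.11/0.6322 = 1.76 mM.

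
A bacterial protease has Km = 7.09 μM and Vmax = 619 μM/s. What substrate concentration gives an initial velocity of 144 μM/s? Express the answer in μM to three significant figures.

The required fractional saturation is v/Vmax = 144/619 = 0.2326.
Then [S]/(Km+[S]) = 0.2326 ⇒ [S] = 7.09 × 0.2326/(1 − 0.2326) = 2.15 μM.

2.15 μM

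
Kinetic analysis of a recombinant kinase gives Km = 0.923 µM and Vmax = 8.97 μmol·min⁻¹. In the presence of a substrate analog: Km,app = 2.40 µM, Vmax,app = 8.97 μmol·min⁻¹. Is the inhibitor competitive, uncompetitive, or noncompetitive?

competitive

Km increases (0.923 → 2.40 µM) while Vmax is unchanged — the hallmark of competitive inhibition.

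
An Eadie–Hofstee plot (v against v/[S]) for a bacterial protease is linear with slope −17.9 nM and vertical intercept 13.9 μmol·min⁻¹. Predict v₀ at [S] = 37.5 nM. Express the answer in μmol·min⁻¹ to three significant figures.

9.41 μmol·min⁻¹

In the Eadie–Hofstee form v = Vmax − Km·(v/[S]), the slope is −Km and the intercept is Vmax, so Km = 17.9 nM and Vmax = 13.9 μmol·min⁻¹.
v = 13.9 × 37.5/(17.9 + 37.5) = 9.41 μmol·min⁻¹.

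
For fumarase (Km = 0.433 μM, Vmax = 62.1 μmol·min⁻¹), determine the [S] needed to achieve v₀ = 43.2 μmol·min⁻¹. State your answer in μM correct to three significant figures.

0.990 μM

The required fractional saturation is v/Vmax = 43.2/62.1 = 0.6957.
Then [S]/(Km+[S]) = 0.6957 ⇒ [S] = 0.433 × 0.6957/(1 − 0.6957) = 0.990 μM.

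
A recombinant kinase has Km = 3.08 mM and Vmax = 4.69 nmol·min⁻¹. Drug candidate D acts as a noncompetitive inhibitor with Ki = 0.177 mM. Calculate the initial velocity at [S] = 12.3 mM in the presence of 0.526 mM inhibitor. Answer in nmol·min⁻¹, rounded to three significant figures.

With α = 1 + [I]/Ki = 1 + 0.526/0.177 = 3.972, the noncompetitive rate law is v = (Vmax/α)·[S] / (Km + [S]).
v = (4.69/3.972)×12.3 / (3.08 + 12.3) = 14.52/15.38 = 0.944 nmol·min⁻¹.

0.944 nmol·min⁻¹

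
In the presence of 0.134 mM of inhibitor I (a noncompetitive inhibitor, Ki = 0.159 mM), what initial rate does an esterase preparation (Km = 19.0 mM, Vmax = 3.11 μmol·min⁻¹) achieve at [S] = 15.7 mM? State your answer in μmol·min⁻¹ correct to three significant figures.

With α = 1 + [I]/Ki = 1 + 0.134/0.159 = 1.843, the noncompetitive rate law is v = (Vmax/α)·[S] / (Km + [S]).
v = (3.11/1.843)×15.7 / (19.0 + 15.7) = 26.50/34.70 = 0.764 μmol·min⁻¹.

0.764 μmol·min⁻¹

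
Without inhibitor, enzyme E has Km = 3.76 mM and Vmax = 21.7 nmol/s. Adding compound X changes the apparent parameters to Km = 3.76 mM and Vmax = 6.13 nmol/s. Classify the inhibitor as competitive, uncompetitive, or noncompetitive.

Vmax decreases (21.7 → 6.13 nmol/s) while Km is unchanged — pure noncompetitive inhibition.

noncompetitive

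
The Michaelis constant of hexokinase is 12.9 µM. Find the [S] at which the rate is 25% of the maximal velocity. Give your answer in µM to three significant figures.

v/Vmax = [S]/(Km+[S]) = 0.25, so [S] = Km·0.25/(1 − 0.25) = 12.9 × 0.3333.
[S] = 4.30 µM.

4.30 µM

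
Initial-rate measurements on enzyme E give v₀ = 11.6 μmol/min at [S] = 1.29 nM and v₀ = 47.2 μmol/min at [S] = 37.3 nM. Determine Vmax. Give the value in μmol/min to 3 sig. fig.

53.0 μmol/min

From v = Vmax[S]/(Km+[S]), each point gives Vmax = v(Km+[S])/[S].
Equating: 11.6(Km+1.29)/1.29 = 47.2(Km+37.3)/37.3.
8.992·Km + 11.6 = 1.265·Km + 47.2, so (8.992 − 1.265)·Km = 47.2 − 11.6.
Km = 35.60/7.727 = 4.61 nM; then Vmax = 11.6(4.61+1.29)/1.29 = 53.0 μmol/min.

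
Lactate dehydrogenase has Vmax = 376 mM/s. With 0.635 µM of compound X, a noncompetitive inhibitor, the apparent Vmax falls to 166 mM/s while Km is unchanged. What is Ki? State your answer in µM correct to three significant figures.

Noncompetitive: Vmax,app = Vmax/α with α = 1 + [I]/Ki.
α = Vmax/Vmax,app = 376/166 = 2.265.
Ki = [I]/(α − 1) = 0.635/1.265 = 0.502 µM.

0.502 µM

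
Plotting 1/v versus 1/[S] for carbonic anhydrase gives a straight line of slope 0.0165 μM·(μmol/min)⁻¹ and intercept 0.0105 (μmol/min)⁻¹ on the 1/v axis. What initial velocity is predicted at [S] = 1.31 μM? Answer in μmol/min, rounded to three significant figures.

The y-intercept is 1/Vmax, so Vmax = 1/0.0105 = 95.2 μmol/min.
The slope is Km/Vmax, so Km = 0.0165 × 95.2 = 1.57 μM.
Then v = 95.2 × 1.31/(1.57 + 1.31) = 43.3 μmol/min.

43.3 μmol/min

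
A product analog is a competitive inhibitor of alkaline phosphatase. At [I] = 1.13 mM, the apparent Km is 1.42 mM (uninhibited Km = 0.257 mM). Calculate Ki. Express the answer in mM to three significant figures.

0.250 mM

Competitive: Km,app = α·Km with α = 1 + [I]/Ki.
α = Km,app/Km = 1.42/0.257 = 5.525.
Since α = 1 + [I]/Ki, [I]/Ki = 5.525 − 1 = 4.525 and Ki = 1.13/4.525 = 0.250 mM.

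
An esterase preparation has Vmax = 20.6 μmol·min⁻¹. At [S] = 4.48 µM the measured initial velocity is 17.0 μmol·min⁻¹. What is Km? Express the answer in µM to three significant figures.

From v = Vmax[S]/(Km+[S]), Km = [S](Vmax − v)/v.
Km = 4.48 × (20.6 − 17.0) / 17.0 = 16.13/17.0 = 0.949 µM.

0.949 µM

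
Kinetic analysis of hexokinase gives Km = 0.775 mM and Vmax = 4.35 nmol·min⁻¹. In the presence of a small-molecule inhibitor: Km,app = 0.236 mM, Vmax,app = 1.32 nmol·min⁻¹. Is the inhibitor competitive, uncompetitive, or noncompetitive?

Both Km and Vmax decrease by the same factor (~3.29-fold) — characteristic of uncompetitive inhibition.

uncompetitive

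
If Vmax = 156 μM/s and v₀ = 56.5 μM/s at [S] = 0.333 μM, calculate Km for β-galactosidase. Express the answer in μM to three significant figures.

v/Vmax = 56.5/156 = 0.3622 = [S]/(Km+[S]).
So Km + [S] = [S]/0.3622 = 0.9194 μM, giving Km = 0.9194 − 0.333 = 0.586 μM.

0.586 μM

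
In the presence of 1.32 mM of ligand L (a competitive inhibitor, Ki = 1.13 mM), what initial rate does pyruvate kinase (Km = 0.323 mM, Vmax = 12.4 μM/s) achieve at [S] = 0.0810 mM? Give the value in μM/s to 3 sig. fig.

1.29 μM/s

With α = 1 + [I]/Ki = 1 + 1.32/1.13 = 2.168, the competitive rate law is v = Vmax[S] / (αKm + [S]).
v = 12.4×0.0810 / (2.168×0.323 + 0.0810) = 1.004/0.7813 = 1.29 μM/s.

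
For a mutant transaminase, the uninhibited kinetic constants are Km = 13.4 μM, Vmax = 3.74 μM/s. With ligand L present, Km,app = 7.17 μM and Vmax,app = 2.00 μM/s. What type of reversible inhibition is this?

uncompetitive

Both Km and Vmax decrease by the same factor (~1.87-fold) — characteristic of uncompetitive inhibition.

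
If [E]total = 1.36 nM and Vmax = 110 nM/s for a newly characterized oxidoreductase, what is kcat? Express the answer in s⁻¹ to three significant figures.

kcat = Vmax/[E]total = 110 nM/s / 1.36 nM = 80.9 s⁻¹.

80.9 s⁻¹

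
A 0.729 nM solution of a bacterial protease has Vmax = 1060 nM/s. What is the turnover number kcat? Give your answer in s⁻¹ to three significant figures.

1450 s⁻¹

kcat = Vmax/[E]total = 1060 nM/s / 0.729 nM = 1450 s⁻¹.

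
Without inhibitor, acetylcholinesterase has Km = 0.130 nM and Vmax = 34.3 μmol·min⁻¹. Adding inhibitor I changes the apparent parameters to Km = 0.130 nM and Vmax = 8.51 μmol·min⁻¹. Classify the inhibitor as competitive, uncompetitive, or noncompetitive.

Vmax decreases (34.3 → 8.51 μmol·min⁻¹) while Km is unchanged — pure noncompetitive inhibition.

noncompetitive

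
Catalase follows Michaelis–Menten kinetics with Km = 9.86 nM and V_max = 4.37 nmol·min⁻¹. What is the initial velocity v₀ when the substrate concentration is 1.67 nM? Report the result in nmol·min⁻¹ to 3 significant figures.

[S]/(Km+[S]) = 1.67/11.53 = 0.1448, the fractional saturation.
v = 0.1448 × Vmax = 0.1448 × 4.37 = 0.633 nmol·min⁻¹.

0.633 nmol·min⁻¹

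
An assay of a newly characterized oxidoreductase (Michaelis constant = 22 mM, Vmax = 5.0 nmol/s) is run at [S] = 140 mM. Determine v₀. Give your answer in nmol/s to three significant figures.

v = Vmax·[S]/(Km + [S]) = 5.0 × 140 / (22 + 140)
  = 700.0 / 162.0 = 4.32 nmol/s.

4.32 nmol/s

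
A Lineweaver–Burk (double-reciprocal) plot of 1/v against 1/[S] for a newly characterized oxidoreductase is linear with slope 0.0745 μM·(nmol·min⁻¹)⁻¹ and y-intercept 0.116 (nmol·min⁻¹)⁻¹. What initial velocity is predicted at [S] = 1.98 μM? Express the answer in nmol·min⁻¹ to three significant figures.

The y-intercept is 1/Vmax, so Vmax = 1/0.116 = 8.62 nmol·min⁻¹.
The slope is Km/Vmax, so Km = 0.0745 × 8.62 = 0.642 μM.
Then v = 8.62 × 1.98/(0.642 + 1.98) = 6.51 nmol·min⁻¹.

6.51 nmol·min⁻¹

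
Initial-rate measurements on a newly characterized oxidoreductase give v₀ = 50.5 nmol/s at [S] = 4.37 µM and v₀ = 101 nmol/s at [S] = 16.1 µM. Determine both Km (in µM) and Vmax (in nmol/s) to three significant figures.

From v = Vmax[S]/(Km+[S]), each point gives Vmax = v(Km+[S])/[S].
Equating: 50.5(Km+4.37)/4.37 = 101(Km+16.1)/16.1.
11.56·Km + 50.5 = 6.273·Km + 101, so (11.56 − 6.273)·Km = 101 − 50.5.
Km = 50.50/5.283 = 9.56 µM; then Vmax = 50.5(9.56+4.37)/4.37 = 161 nmol/s.

Km = 9.56 µM; Vmax = 161 nmol/s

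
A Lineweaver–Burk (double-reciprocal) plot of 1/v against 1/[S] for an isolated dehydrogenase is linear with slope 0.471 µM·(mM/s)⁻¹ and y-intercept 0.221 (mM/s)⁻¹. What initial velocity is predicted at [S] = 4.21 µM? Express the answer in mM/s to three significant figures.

3.00 mM/s

The y-intercept is 1/Vmax, so Vmax = 1/0.221 = 4.52 mM/s.
The slope is Km/Vmax, so Km = 0.471 × 4.52 = 2.13 µM.
Then v = 4.52 × 4.21/(2.13 + 4.21) = 3.00 mM/s.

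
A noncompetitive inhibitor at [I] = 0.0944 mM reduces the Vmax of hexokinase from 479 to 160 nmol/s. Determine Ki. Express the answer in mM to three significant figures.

Noncompetitive: Vmax,app = Vmax/α with α = 1 + [I]/Ki.
α = Vmax/Vmax,app = 479/160 = 2.994.
Since α = 1 + [I]/Ki, [I]/Ki = 2.994 − 1 = 1.994 and Ki = 0.0944/1.994 = 0.0473 mM.

0.0473 mM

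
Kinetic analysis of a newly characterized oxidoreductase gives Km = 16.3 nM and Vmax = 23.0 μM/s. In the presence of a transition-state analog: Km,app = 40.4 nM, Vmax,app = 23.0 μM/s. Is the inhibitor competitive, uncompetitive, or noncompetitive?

Km increases (16.3 → 40.4 nM) while Vmax is unchanged — the hallmark of competitive inhibition.

competitive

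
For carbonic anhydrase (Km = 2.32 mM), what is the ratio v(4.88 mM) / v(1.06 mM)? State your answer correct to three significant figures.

The fractional saturations are [S]/(Km+[S]) = 1.06/3.380 = 0.3136 and 4.88/7.200 = 0.6778.
v₂/v₁ is just their ratio: 0.6778/0.3136 = 2.16.

2.16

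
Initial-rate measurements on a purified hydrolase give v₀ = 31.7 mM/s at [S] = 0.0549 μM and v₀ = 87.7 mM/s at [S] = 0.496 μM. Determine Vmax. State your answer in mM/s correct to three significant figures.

112 mM/s

In reciprocal form, 1/v = (Km/Vmax)·(1/[S]) + 1/Vmax. The two points give (1/[S], 1/v) = (18.21, 0.03155) and (2.016, 0.01140).
Slope = (0.03155 − 0.01140)/(18.21 − 2.016) = 0.001244; intercept = 0.03155 − 0.001244×18.21 = 0.008895.
Vmax = 1/intercept = 112 mM/s; Km = slope × Vmax = 0.001244 × 112 = 0.140 μM.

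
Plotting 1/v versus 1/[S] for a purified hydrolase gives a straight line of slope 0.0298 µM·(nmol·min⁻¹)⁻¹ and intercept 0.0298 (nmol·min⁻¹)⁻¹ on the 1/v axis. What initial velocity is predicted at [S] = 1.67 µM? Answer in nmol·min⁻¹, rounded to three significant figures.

21.0 nmol·min⁻¹

The y-intercept is 1/Vmax, so Vmax = 1/0.0298 = 33.6 nmol·min⁻¹.
The slope is Km/Vmax, so Km = 0.0298 × 33.6 = 1.00 µM.
Then v = 33.6 × 1.67/(1.00 + 1.67) = 21.0 nmol·min⁻¹.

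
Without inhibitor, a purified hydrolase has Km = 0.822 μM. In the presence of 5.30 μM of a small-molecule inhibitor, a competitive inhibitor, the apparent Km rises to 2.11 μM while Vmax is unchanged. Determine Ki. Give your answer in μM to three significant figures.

Competitive: Km,app = α·Km with α = 1 + [I]/Ki.
α = Km,app/Km = 2.11/0.822 = 2.567.
Since α = 1 + [I]/Ki, [I]/Ki = 2.567 − 1 = 1.567 and Ki = 5.30/1.567 = 3.38 μM.

3.38 μM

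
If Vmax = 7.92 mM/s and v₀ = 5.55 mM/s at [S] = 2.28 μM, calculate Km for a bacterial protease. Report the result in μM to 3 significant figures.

0.974 μM

v/Vmax = 5.55/7.92 = 0.7008 = [S]/(Km+[S]).
So Km + [S] = [S]/0.7008 = 3.254 μM, giving Km = 3.254 − 2.28 = 0.974 μM.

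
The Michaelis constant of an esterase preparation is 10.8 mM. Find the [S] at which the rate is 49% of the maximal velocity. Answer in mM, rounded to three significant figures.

v/Vmax = [S]/(Km+[S]) = 0.49, so [S] = Km·0.49/(1 − 0.49) = 10.8 × 0.9608.
[S] = 10.4 mM.

10.4 mM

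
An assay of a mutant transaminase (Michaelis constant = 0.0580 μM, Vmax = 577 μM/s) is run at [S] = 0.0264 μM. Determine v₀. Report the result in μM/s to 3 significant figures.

[S]/(Km+[S]) = 0.0264/0.08440 = 0.3128, the fractional saturation.
v = 0.3128 × Vmax = 0.3128 × 577 = 180 μM/s.

180 μM/s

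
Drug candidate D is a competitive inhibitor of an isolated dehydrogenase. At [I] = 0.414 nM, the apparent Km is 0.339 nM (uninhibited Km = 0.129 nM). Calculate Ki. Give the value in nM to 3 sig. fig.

Competitive: Km,app = α·Km with α = 1 + [I]/Ki.
α = Km,app/Km = 0.339/0.129 = 2.628.
Ki = [I]/(α − 1) = 0.414/1.628 = 0.254 nM.

0.254 nM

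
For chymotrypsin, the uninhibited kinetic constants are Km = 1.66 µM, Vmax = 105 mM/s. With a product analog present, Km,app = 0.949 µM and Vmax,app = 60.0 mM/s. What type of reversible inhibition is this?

Both Km and Vmax decrease by the same factor (~1.75-fold) — characteristic of uncompetitive inhibition.

uncompetitive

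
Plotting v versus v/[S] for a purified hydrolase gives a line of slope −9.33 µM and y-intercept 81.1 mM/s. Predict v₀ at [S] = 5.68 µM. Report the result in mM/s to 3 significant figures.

In the Eadie–Hofstee form v = Vmax − Km·(v/[S]), the slope is −Km and the intercept is Vmax, so Km = 9.33 µM and Vmax = 81.1 mM/s.
v = 81.1 × 5.68/(9.33 + 5.68) = 30.7 mM/s.

30.7 mM/s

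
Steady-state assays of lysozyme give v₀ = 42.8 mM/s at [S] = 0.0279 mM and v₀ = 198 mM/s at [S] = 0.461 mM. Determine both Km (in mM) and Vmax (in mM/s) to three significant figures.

In reciprocal form, 1/v = (Km/Vmax)·(1/[S]) + 1/Vmax. The two points give (1/[S], 1/v) = (35.84, 0.02336) and (2.169, 0.005051).
Slope = (0.02336 − 0.005051)/(35.84 − 2.169) = 0.0005439; intercept = 0.02336 − 0.0005439×35.84 = 0.003871.
Vmax = 1/intercept = 258 mM/s; Km = slope × Vmax = 0.0005439 × 258 = 0.141 mM.

Km = 0.141 mM; Vmax = 258 mM/s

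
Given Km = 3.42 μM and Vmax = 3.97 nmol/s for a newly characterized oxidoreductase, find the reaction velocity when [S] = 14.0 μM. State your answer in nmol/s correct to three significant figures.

3.19 nmol/s

[S]/(Km+[S]) = 14.0/17.42 = 0.8037, the fractional saturation.
v = 0.8037 × Vmax = 0.8037 × 3.97 = 3.19 nmol/s.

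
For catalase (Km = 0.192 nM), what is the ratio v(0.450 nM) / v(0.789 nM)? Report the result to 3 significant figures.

Since Vmax cancels, v₂/v₁ = [S]₂(Km+[S]₁) / [S]₁(Km+[S]₂).
= 0.450×(0.192+0.789) / (0.789×(0.192+0.450)) = 0.4415/0.5065 = 0.872.

0.872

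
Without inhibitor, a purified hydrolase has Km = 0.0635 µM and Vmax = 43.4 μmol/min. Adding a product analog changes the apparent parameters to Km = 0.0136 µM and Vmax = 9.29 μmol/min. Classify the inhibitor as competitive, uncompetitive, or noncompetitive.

Both Km and Vmax decrease by the same factor (~4.67-fold) — characteristic of uncompetitive inhibition.

uncompetitive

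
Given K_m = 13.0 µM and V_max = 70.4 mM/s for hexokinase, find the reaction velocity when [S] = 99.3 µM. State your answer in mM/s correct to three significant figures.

62.3 mM/s

v = Vmax·[S]/(Km + [S]) = 70.4 × 99.3 / (13.0 + 99.3)
  = 6991 / 112.3 = 62.3 mM/s.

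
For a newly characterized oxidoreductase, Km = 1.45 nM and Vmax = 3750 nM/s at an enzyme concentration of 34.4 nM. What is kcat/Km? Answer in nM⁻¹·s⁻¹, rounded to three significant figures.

kcat = Vmax/[E]total = 3750/34.4 = 109 s⁻¹.
kcat/Km = 109/1.45 = 75.2 nM⁻¹·s⁻¹.

75.2 nM⁻¹·s⁻¹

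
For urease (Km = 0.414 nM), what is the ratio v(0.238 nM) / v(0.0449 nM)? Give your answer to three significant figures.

The fractional saturations are [S]/(Km+[S]) = 0.0449/0.4589 = 0.09784 and 0.238/0.6520 = 0.3650.
v₂/v₁ is just their ratio: 0.3650/0.09784 = 3.73.

3.73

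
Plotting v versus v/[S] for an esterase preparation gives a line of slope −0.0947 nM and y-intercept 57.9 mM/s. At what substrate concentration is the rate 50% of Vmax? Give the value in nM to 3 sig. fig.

0.0947 nM

The Eadie–Hofstee slope gives Km = 0.0947 nM (slope = −Km).
v/Vmax = [S]/(Km+[S]) = 0.5 ⇒ [S] = Km·0.5/(1−0.5) = 0.0947 × 1.000 = 0.0947 nM.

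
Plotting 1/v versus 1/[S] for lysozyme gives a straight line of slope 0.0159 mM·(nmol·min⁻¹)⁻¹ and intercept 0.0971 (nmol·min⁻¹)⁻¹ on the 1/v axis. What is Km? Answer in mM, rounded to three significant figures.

0.164 mM

y-intercept = 1/Vmax ⇒ Vmax = 10.3 nmol·min⁻¹; slope = Km/Vmax ⇒ Km = slope × Vmax.
Km = 0.0159 × 10.3 = 0.164 mM.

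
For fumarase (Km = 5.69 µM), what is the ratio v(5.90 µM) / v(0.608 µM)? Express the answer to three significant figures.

5.27

The fractional saturations are [S]/(Km+[S]) = 0.608/6.298 = 0.09654 and 5.90/11.59 = 0.5091.
v₂/v₁ is just their ratio: 0.5091/0.09654 = 5.27.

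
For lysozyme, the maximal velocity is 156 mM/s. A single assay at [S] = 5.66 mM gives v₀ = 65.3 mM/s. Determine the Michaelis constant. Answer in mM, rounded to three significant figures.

From v = Vmax[S]/(Km+[S]), Km = [S](Vmax − v)/v.
Km = 5.66 × (156 − 65.3) / 65.3 = 513.4/65.3 = 7.86 mM.

7.86 mM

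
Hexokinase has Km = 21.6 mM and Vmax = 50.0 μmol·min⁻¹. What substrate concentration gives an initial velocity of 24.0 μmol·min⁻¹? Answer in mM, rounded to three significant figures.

Rearranging v = Vmax[S]/(Km+[S]) gives [S] = Km·v/(Vmax − v).
[S] = 21.6 × 24.0 / (50.0 − 24.0) = 518.4/26.00 = 19.9 mM.

19.9 mM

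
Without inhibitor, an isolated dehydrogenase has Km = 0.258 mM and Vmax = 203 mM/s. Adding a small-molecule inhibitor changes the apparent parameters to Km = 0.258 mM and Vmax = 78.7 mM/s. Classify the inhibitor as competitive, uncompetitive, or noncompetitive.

noncompetitive

Vmax decreases (203 → 78.7 mM/s) while Km is unchanged — pure noncompetitive inhibition.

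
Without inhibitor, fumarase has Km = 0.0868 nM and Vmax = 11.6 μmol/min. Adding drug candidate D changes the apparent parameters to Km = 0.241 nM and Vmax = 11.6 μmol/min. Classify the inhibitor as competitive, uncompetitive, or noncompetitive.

competitive

Km increases (0.0868 → 0.241 nM) while Vmax is unchanged — the hallmark of competitive inhibition.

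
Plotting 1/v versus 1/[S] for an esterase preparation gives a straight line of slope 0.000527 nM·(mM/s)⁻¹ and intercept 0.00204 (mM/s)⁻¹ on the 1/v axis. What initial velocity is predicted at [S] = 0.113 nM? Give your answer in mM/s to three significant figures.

149 mM/s

The y-intercept is 1/Vmax, so Vmax = 1/0.00204 = 490 mM/s.
The slope is Km/Vmax, so Km = 0.000527 × 490 = 0.258 nM.
Then v = 490 × 0.113/(0.258 + 0.113) = 149 mM/s.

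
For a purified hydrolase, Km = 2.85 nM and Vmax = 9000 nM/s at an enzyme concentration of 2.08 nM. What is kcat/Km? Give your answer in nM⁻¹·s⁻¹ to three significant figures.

kcat = Vmax/[E]total = 9000/2.08 = 4330 s⁻¹.
kcat/Km = 4330/2.85 = 1520 nM⁻¹·s⁻¹.

1520 nM⁻¹·s⁻¹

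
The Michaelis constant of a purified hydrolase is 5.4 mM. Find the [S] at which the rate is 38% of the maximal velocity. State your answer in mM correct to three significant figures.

v/Vmax = [S]/(Km+[S]) = 0.38, so [S] = Km·0.38/(1 − 0.38) = 5.4 × 0.6129.
[S] = 3.31 mM.

3.31 mM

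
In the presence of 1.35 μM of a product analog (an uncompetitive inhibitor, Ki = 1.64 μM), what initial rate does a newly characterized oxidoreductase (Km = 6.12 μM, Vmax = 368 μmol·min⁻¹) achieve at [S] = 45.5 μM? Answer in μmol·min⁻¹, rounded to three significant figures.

188 μmol·min⁻¹

α = 1 + [I]/Ki = 1 + 1.35/1.64 = 1.823.
For an uncompetitive inhibitor, both parameters are divided by α, giving Vmax/α and Km/α: Km,app = 3.36 μM, Vmax,app = 202 μmol·min⁻¹.
v = Vmax,app·[S]/(Km,app + [S]) = 202 × 45.5/(3.36 + 45.5) = 188 μmol·min⁻¹.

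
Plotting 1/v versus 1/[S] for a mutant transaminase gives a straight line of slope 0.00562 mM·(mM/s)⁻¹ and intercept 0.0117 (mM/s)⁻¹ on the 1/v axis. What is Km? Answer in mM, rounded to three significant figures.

0.480 mM

y-intercept = 1/Vmax ⇒ Vmax = 85.5 mM/s; slope = Km/Vmax ⇒ Km = slope × Vmax.
Km = 0.00562 × 85.5 = 0.480 mM.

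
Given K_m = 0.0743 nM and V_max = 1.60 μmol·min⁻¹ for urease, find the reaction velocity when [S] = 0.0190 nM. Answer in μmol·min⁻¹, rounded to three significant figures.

[S]/(Km+[S]) = 0.0190/0.09330 = 0.2036, the fractional saturation.
v = 0.2036 × Vmax = 0.2036 × 1.60 = 0.326 μmol·min⁻¹.

0.326 μmol·min⁻¹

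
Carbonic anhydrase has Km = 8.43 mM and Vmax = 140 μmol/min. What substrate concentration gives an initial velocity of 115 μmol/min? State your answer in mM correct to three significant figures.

38.8 mM

Rearranging v = Vmax[S]/(Km+[S]) gives [S] = Km·v/(Vmax − v).
[S] = 8.43 × 115 / (140 − 115) = 969.4/25.00 = 38.8 mM.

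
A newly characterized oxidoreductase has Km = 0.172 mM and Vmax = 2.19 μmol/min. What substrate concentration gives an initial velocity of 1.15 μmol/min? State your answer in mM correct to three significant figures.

0.190 mM

The required fractional saturation is v/Vmax = 1.15/2.19 = 0.5251.
Then [S]/(Km+[S]) = 0.5251 ⇒ [S] = 0.172 × 0.5251/(1 − 0.5251) = 0.190 mM.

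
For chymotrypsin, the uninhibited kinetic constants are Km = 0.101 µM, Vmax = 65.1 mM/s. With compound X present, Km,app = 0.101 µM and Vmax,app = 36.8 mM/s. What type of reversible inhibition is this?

Vmax decreases (65.1 → 36.8 mM/s) while Km is unchanged — pure noncompetitive inhibition.

noncompetitive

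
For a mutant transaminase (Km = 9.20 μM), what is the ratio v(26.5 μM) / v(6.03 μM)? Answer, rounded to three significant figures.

Since Vmax cancels, v₂/v₁ = [S]₂(Km+[S]₁) / [S]₁(Km+[S]₂).
= 26.5×(9.20+6.03) / (6.03×(9.20+26.5)) = 403.6/215.3 = 1.87.

1.87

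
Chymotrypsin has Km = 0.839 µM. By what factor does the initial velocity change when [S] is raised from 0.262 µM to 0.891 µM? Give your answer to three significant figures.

The fractional saturations are [S]/(Km+[S]) = 0.262/1.101 = 0.2380 and 0.891/1.730 = 0.5150.
v₂/v₁ is just their ratio: 0.5150/0.2380 = 2.16.

2.16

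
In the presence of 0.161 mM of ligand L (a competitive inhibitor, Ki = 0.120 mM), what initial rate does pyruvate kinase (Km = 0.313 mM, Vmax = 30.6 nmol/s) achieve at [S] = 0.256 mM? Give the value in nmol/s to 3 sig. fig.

α = 1 + [I]/Ki = 1 + 0.161/0.120 = 2.342.
For a competitive inhibitor, Vmax is unchanged and the apparent Km becomes α·Km: Km,app = 0.733 mM, Vmax,app = 30.6 nmol/s.
v = Vmax,app·[S]/(Km,app + [S]) = 30.6 × 0.256/(0.733 + 0.256) = 7.92 nmol/s.

7.92 nmol/s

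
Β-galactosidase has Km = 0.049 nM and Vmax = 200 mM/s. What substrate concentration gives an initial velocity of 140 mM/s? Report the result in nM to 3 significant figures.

Rearranging v = Vmax[S]/(Km+[S]) gives [S] = Km·v/(Vmax − v).
[S] = 0.049 × 140 / (200 − 140) = 6.860/60.00 = 0.114 nM.

0.114 nM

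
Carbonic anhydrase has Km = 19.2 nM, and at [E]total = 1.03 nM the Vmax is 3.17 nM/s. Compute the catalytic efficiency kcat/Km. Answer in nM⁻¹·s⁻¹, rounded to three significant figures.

0.160 nM⁻¹·s⁻¹

kcat = Vmax/[E]total = 3.17/1.03 = 3.08 s⁻¹.
kcat/Km = 3.08/19.2 = 0.160 nM⁻¹·s⁻¹.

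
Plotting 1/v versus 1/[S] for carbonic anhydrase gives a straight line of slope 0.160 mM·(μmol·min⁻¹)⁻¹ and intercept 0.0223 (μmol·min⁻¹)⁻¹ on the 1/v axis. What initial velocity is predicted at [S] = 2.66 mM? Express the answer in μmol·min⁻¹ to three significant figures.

12.1 μmol·min⁻¹

The y-intercept is 1/Vmax, so Vmax = 1/0.0223 = 44.8 μmol·min⁻¹.
The slope is Km/Vmax, so Km = 0.160 × 44.8 = 7.17 mM.
Then v = 44.8 × 2.66/(7.17 + 2.66) = 12.1 μmol·min⁻¹.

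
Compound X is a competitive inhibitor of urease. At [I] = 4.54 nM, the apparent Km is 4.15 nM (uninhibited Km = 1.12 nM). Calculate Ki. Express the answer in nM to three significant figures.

1.68 nM

Competitive: Km,app = α·Km with α = 1 + [I]/Ki.
α = Km,app/Km = 4.15/1.12 = 3.705.
Ki = [I]/(α − 1) = 4.54/2.705 = 1.68 nM.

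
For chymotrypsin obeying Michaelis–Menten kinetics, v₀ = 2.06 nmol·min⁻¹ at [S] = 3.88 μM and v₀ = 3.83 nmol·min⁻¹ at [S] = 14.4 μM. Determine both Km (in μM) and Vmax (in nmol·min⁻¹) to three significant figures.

Km = 6.68 μM; Vmax = 5.61 nmol·min⁻¹

From v = Vmax[S]/(Km+[S]), each point gives Vmax = v(Km+[S])/[S].
Equating: 2.06(Km+3.88)/3.88 = 3.83(Km+14.4)/14.4.
0.5309·Km + 2.06 = 0.2660·Km + 3.83, so (0.5309 − 0.2660)·Km = 3.83 − 2.06.
Km = 1.770/0.2650 = 6.68 μM; then Vmax = 2.06(6.68+3.88)/3.88 = 5.61 nmol·min⁻¹.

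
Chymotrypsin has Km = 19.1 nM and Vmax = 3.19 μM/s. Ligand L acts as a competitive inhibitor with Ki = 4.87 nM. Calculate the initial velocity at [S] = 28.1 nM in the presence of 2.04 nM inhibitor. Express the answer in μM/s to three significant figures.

α = 1 + [I]/Ki = 1 + 2.04/4.87 = 1.419.
For a competitive inhibitor, Vmax is unchanged and the apparent Km becomes α·Km: Km,app = 27.1 nM, Vmax,app = 3.19 μM/s.
v = Vmax,app·[S]/(Km,app + [S]) = 3.19 × 28.1/(27.1 + 28.1) = 1.62 μM/s.

1.62 μM/s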